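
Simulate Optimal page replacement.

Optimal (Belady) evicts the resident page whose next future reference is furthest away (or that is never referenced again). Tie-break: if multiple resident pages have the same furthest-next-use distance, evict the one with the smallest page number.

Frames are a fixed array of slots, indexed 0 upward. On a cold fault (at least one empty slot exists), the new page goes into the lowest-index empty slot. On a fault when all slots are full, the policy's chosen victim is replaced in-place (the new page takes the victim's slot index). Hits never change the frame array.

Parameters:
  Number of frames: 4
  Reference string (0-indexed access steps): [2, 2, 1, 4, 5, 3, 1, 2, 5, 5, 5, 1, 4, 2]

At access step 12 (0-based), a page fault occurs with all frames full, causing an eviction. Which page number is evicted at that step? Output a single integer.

Step 0: ref 2 -> FAULT, frames=[2,-,-,-]
Step 1: ref 2 -> HIT, frames=[2,-,-,-]
Step 2: ref 1 -> FAULT, frames=[2,1,-,-]
Step 3: ref 4 -> FAULT, frames=[2,1,4,-]
Step 4: ref 5 -> FAULT, frames=[2,1,4,5]
Step 5: ref 3 -> FAULT, evict 4, frames=[2,1,3,5]
Step 6: ref 1 -> HIT, frames=[2,1,3,5]
Step 7: ref 2 -> HIT, frames=[2,1,3,5]
Step 8: ref 5 -> HIT, frames=[2,1,3,5]
Step 9: ref 5 -> HIT, frames=[2,1,3,5]
Step 10: ref 5 -> HIT, frames=[2,1,3,5]
Step 11: ref 1 -> HIT, frames=[2,1,3,5]
Step 12: ref 4 -> FAULT, evict 1, frames=[2,4,3,5]
At step 12: evicted page 1

Answer: 1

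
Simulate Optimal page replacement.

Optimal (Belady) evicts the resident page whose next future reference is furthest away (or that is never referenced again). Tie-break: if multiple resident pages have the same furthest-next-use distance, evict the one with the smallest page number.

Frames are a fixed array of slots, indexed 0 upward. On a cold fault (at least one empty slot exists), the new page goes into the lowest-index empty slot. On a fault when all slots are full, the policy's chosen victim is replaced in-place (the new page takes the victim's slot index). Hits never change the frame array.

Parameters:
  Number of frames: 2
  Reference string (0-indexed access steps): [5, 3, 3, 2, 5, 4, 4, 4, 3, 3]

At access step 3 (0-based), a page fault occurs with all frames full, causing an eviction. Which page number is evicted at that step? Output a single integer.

Step 0: ref 5 -> FAULT, frames=[5,-]
Step 1: ref 3 -> FAULT, frames=[5,3]
Step 2: ref 3 -> HIT, frames=[5,3]
Step 3: ref 2 -> FAULT, evict 3, frames=[5,2]
At step 3: evicted page 3

Answer: 3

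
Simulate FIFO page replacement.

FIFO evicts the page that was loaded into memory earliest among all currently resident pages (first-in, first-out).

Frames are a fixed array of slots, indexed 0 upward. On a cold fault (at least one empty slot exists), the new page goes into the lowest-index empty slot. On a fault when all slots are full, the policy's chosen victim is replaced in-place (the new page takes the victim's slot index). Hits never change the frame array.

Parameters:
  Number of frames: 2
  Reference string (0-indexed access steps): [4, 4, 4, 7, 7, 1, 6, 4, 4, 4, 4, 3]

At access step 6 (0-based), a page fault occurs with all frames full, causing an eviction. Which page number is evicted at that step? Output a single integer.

Answer: 7

Derivation:
Step 0: ref 4 -> FAULT, frames=[4,-]
Step 1: ref 4 -> HIT, frames=[4,-]
Step 2: ref 4 -> HIT, frames=[4,-]
Step 3: ref 7 -> FAULT, frames=[4,7]
Step 4: ref 7 -> HIT, frames=[4,7]
Step 5: ref 1 -> FAULT, evict 4, frames=[1,7]
Step 6: ref 6 -> FAULT, evict 7, frames=[1,6]
At step 6: evicted page 7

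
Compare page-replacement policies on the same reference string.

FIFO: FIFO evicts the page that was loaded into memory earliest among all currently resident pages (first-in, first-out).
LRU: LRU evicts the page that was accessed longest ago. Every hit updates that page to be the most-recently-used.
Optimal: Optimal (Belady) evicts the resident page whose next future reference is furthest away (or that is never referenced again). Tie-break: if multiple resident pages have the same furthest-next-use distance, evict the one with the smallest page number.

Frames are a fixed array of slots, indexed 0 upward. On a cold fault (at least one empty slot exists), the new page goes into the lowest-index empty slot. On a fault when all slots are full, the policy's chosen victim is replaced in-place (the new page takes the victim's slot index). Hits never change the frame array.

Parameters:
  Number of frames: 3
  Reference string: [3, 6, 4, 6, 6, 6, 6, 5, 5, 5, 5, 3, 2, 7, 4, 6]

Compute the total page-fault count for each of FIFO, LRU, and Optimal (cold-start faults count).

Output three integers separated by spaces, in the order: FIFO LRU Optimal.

--- FIFO ---
  step 0: ref 3 -> FAULT, frames=[3,-,-] (faults so far: 1)
  step 1: ref 6 -> FAULT, frames=[3,6,-] (faults so far: 2)
  step 2: ref 4 -> FAULT, frames=[3,6,4] (faults so far: 3)
  step 3: ref 6 -> HIT, frames=[3,6,4] (faults so far: 3)
  step 4: ref 6 -> HIT, frames=[3,6,4] (faults so far: 3)
  step 5: ref 6 -> HIT, frames=[3,6,4] (faults so far: 3)
  step 6: ref 6 -> HIT, frames=[3,6,4] (faults so far: 3)
  step 7: ref 5 -> FAULT, evict 3, frames=[5,6,4] (faults so far: 4)
  step 8: ref 5 -> HIT, frames=[5,6,4] (faults so far: 4)
  step 9: ref 5 -> HIT, frames=[5,6,4] (faults so far: 4)
  step 10: ref 5 -> HIT, frames=[5,6,4] (faults so far: 4)
  step 11: ref 3 -> FAULT, evict 6, frames=[5,3,4] (faults so far: 5)
  step 12: ref 2 -> FAULT, evict 4, frames=[5,3,2] (faults so far: 6)
  step 13: ref 7 -> FAULT, evict 5, frames=[7,3,2] (faults so far: 7)
  step 14: ref 4 -> FAULT, evict 3, frames=[7,4,2] (faults so far: 8)
  step 15: ref 6 -> FAULT, evict 2, frames=[7,4,6] (faults so far: 9)
  FIFO total faults: 9
--- LRU ---
  step 0: ref 3 -> FAULT, frames=[3,-,-] (faults so far: 1)
  step 1: ref 6 -> FAULT, frames=[3,6,-] (faults so far: 2)
  step 2: ref 4 -> FAULT, frames=[3,6,4] (faults so far: 3)
  step 3: ref 6 -> HIT, frames=[3,6,4] (faults so far: 3)
  step 4: ref 6 -> HIT, frames=[3,6,4] (faults so far: 3)
  step 5: ref 6 -> HIT, frames=[3,6,4] (faults so far: 3)
  step 6: ref 6 -> HIT, frames=[3,6,4] (faults so far: 3)
  step 7: ref 5 -> FAULT, evict 3, frames=[5,6,4] (faults so far: 4)
  step 8: ref 5 -> HIT, frames=[5,6,4] (faults so far: 4)
  step 9: ref 5 -> HIT, frames=[5,6,4] (faults so far: 4)
  step 10: ref 5 -> HIT, frames=[5,6,4] (faults so far: 4)
  step 11: ref 3 -> FAULT, evict 4, frames=[5,6,3] (faults so far: 5)
  step 12: ref 2 -> FAULT, evict 6, frames=[5,2,3] (faults so far: 6)
  step 13: ref 7 -> FAULT, evict 5, frames=[7,2,3] (faults so far: 7)
  step 14: ref 4 -> FAULT, evict 3, frames=[7,2,4] (faults so far: 8)
  step 15: ref 6 -> FAULT, evict 2, frames=[7,6,4] (faults so far: 9)
  LRU total faults: 9
--- Optimal ---
  step 0: ref 3 -> FAULT, frames=[3,-,-] (faults so far: 1)
  step 1: ref 6 -> FAULT, frames=[3,6,-] (faults so far: 2)
  step 2: ref 4 -> FAULT, frames=[3,6,4] (faults so far: 3)
  step 3: ref 6 -> HIT, frames=[3,6,4] (faults so far: 3)
  step 4: ref 6 -> HIT, frames=[3,6,4] (faults so far: 3)
  step 5: ref 6 -> HIT, frames=[3,6,4] (faults so far: 3)
  step 6: ref 6 -> HIT, frames=[3,6,4] (faults so far: 3)
  step 7: ref 5 -> FAULT, evict 6, frames=[3,5,4] (faults so far: 4)
  step 8: ref 5 -> HIT, frames=[3,5,4] (faults so far: 4)
  step 9: ref 5 -> HIT, frames=[3,5,4] (faults so far: 4)
  step 10: ref 5 -> HIT, frames=[3,5,4] (faults so far: 4)
  step 11: ref 3 -> HIT, frames=[3,5,4] (faults so far: 4)
  step 12: ref 2 -> FAULT, evict 3, frames=[2,5,4] (faults so far: 5)
  step 13: ref 7 -> FAULT, evict 2, frames=[7,5,4] (faults so far: 6)
  step 14: ref 4 -> HIT, frames=[7,5,4] (faults so far: 6)
  step 15: ref 6 -> FAULT, evict 4, frames=[7,5,6] (faults so far: 7)
  Optimal total faults: 7

Answer: 9 9 7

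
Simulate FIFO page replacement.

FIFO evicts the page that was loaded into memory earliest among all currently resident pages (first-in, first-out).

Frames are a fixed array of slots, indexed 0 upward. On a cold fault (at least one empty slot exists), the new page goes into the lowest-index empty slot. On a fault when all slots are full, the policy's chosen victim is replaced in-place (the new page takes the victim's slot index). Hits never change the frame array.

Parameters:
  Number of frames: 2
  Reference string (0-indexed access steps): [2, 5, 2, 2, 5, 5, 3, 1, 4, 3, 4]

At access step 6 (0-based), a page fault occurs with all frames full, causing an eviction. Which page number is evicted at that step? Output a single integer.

Answer: 2

Derivation:
Step 0: ref 2 -> FAULT, frames=[2,-]
Step 1: ref 5 -> FAULT, frames=[2,5]
Step 2: ref 2 -> HIT, frames=[2,5]
Step 3: ref 2 -> HIT, frames=[2,5]
Step 4: ref 5 -> HIT, frames=[2,5]
Step 5: ref 5 -> HIT, frames=[2,5]
Step 6: ref 3 -> FAULT, evict 2, frames=[3,5]
At step 6: evicted page 2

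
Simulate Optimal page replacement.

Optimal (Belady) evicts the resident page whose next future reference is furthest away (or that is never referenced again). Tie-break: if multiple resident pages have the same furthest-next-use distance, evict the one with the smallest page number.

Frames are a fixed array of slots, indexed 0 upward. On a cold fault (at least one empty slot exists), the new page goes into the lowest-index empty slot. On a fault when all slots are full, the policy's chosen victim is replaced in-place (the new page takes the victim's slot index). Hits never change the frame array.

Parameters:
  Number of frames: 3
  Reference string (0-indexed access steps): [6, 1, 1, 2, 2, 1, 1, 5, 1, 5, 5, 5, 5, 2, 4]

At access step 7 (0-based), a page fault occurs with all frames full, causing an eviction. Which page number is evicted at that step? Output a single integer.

Answer: 6

Derivation:
Step 0: ref 6 -> FAULT, frames=[6,-,-]
Step 1: ref 1 -> FAULT, frames=[6,1,-]
Step 2: ref 1 -> HIT, frames=[6,1,-]
Step 3: ref 2 -> FAULT, frames=[6,1,2]
Step 4: ref 2 -> HIT, frames=[6,1,2]
Step 5: ref 1 -> HIT, frames=[6,1,2]
Step 6: ref 1 -> HIT, frames=[6,1,2]
Step 7: ref 5 -> FAULT, evict 6, frames=[5,1,2]
At step 7: evicted page 6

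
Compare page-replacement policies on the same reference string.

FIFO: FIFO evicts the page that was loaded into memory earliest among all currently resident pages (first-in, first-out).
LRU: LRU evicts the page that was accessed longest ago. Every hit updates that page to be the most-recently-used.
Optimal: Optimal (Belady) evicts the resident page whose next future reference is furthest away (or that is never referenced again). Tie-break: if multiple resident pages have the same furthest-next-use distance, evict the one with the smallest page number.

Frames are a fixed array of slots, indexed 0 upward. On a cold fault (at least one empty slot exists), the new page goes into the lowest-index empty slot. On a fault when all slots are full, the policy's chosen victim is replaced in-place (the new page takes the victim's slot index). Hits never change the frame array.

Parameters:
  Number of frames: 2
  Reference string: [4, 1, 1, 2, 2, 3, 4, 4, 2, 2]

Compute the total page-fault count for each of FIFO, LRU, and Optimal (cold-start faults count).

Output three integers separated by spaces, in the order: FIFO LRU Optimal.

--- FIFO ---
  step 0: ref 4 -> FAULT, frames=[4,-] (faults so far: 1)
  step 1: ref 1 -> FAULT, frames=[4,1] (faults so far: 2)
  step 2: ref 1 -> HIT, frames=[4,1] (faults so far: 2)
  step 3: ref 2 -> FAULT, evict 4, frames=[2,1] (faults so far: 3)
  step 4: ref 2 -> HIT, frames=[2,1] (faults so far: 3)
  step 5: ref 3 -> FAULT, evict 1, frames=[2,3] (faults so far: 4)
  step 6: ref 4 -> FAULT, evict 2, frames=[4,3] (faults so far: 5)
  step 7: ref 4 -> HIT, frames=[4,3] (faults so far: 5)
  step 8: ref 2 -> FAULT, evict 3, frames=[4,2] (faults so far: 6)
  step 9: ref 2 -> HIT, frames=[4,2] (faults so far: 6)
  FIFO total faults: 6
--- LRU ---
  step 0: ref 4 -> FAULT, frames=[4,-] (faults so far: 1)
  step 1: ref 1 -> FAULT, frames=[4,1] (faults so far: 2)
  step 2: ref 1 -> HIT, frames=[4,1] (faults so far: 2)
  step 3: ref 2 -> FAULT, evict 4, frames=[2,1] (faults so far: 3)
  step 4: ref 2 -> HIT, frames=[2,1] (faults so far: 3)
  step 5: ref 3 -> FAULT, evict 1, frames=[2,3] (faults so far: 4)
  step 6: ref 4 -> FAULT, evict 2, frames=[4,3] (faults so far: 5)
  step 7: ref 4 -> HIT, frames=[4,3] (faults so far: 5)
  step 8: ref 2 -> FAULT, evict 3, frames=[4,2] (faults so far: 6)
  step 9: ref 2 -> HIT, frames=[4,2] (faults so far: 6)
  LRU total faults: 6
--- Optimal ---
  step 0: ref 4 -> FAULT, frames=[4,-] (faults so far: 1)
  step 1: ref 1 -> FAULT, frames=[4,1] (faults so far: 2)
  step 2: ref 1 -> HIT, frames=[4,1] (faults so far: 2)
  step 3: ref 2 -> FAULT, evict 1, frames=[4,2] (faults so far: 3)
  step 4: ref 2 -> HIT, frames=[4,2] (faults so far: 3)
  step 5: ref 3 -> FAULT, evict 2, frames=[4,3] (faults so far: 4)
  step 6: ref 4 -> HIT, frames=[4,3] (faults so far: 4)
  step 7: ref 4 -> HIT, frames=[4,3] (faults so far: 4)
  step 8: ref 2 -> FAULT, evict 3, frames=[4,2] (faults so far: 5)
  step 9: ref 2 -> HIT, frames=[4,2] (faults so far: 5)
  Optimal total faults: 5

Answer: 6 6 5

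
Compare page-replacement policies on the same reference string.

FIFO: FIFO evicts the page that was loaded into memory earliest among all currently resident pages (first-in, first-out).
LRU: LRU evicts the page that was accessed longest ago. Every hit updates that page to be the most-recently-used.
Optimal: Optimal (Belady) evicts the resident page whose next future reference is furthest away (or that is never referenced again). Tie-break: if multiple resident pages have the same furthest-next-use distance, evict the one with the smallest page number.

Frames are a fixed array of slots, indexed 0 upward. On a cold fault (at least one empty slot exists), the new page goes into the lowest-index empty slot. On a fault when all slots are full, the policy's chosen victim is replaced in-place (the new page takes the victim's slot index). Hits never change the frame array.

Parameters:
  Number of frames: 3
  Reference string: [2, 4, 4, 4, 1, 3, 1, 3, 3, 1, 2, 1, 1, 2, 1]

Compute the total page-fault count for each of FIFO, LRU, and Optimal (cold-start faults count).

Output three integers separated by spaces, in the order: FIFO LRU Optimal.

Answer: 5 5 4

Derivation:
--- FIFO ---
  step 0: ref 2 -> FAULT, frames=[2,-,-] (faults so far: 1)
  step 1: ref 4 -> FAULT, frames=[2,4,-] (faults so far: 2)
  step 2: ref 4 -> HIT, frames=[2,4,-] (faults so far: 2)
  step 3: ref 4 -> HIT, frames=[2,4,-] (faults so far: 2)
  step 4: ref 1 -> FAULT, frames=[2,4,1] (faults so far: 3)
  step 5: ref 3 -> FAULT, evict 2, frames=[3,4,1] (faults so far: 4)
  step 6: ref 1 -> HIT, frames=[3,4,1] (faults so far: 4)
  step 7: ref 3 -> HIT, frames=[3,4,1] (faults so far: 4)
  step 8: ref 3 -> HIT, frames=[3,4,1] (faults so far: 4)
  step 9: ref 1 -> HIT, frames=[3,4,1] (faults so far: 4)
  step 10: ref 2 -> FAULT, evict 4, frames=[3,2,1] (faults so far: 5)
  step 11: ref 1 -> HIT, frames=[3,2,1] (faults so far: 5)
  step 12: ref 1 -> HIT, frames=[3,2,1] (faults so far: 5)
  step 13: ref 2 -> HIT, frames=[3,2,1] (faults so far: 5)
  step 14: ref 1 -> HIT, frames=[3,2,1] (faults so far: 5)
  FIFO total faults: 5
--- LRU ---
  step 0: ref 2 -> FAULT, frames=[2,-,-] (faults so far: 1)
  step 1: ref 4 -> FAULT, frames=[2,4,-] (faults so far: 2)
  step 2: ref 4 -> HIT, frames=[2,4,-] (faults so far: 2)
  step 3: ref 4 -> HIT, frames=[2,4,-] (faults so far: 2)
  step 4: ref 1 -> FAULT, frames=[2,4,1] (faults so far: 3)
  step 5: ref 3 -> FAULT, evict 2, frames=[3,4,1] (faults so far: 4)
  step 6: ref 1 -> HIT, frames=[3,4,1] (faults so far: 4)
  step 7: ref 3 -> HIT, frames=[3,4,1] (faults so far: 4)
  step 8: ref 3 -> HIT, frames=[3,4,1] (faults so far: 4)
  step 9: ref 1 -> HIT, frames=[3,4,1] (faults so far: 4)
  step 10: ref 2 -> FAULT, evict 4, frames=[3,2,1] (faults so far: 5)
  step 11: ref 1 -> HIT, frames=[3,2,1] (faults so far: 5)
  step 12: ref 1 -> HIT, frames=[3,2,1] (faults so far: 5)
  step 13: ref 2 -> HIT, frames=[3,2,1] (faults so far: 5)
  step 14: ref 1 -> HIT, frames=[3,2,1] (faults so far: 5)
  LRU total faults: 5
--- Optimal ---
  step 0: ref 2 -> FAULT, frames=[2,-,-] (faults so far: 1)
  step 1: ref 4 -> FAULT, frames=[2,4,-] (faults so far: 2)
  step 2: ref 4 -> HIT, frames=[2,4,-] (faults so far: 2)
  step 3: ref 4 -> HIT, frames=[2,4,-] (faults so far: 2)
  step 4: ref 1 -> FAULT, frames=[2,4,1] (faults so far: 3)
  step 5: ref 3 -> FAULT, evict 4, frames=[2,3,1] (faults so far: 4)
  step 6: ref 1 -> HIT, frames=[2,3,1] (faults so far: 4)
  step 7: ref 3 -> HIT, frames=[2,3,1] (faults so far: 4)
  step 8: ref 3 -> HIT, frames=[2,3,1] (faults so far: 4)
  step 9: ref 1 -> HIT, frames=[2,3,1] (faults so far: 4)
  step 10: ref 2 -> HIT, frames=[2,3,1] (faults so far: 4)
  step 11: ref 1 -> HIT, frames=[2,3,1] (faults so far: 4)
  step 12: ref 1 -> HIT, frames=[2,3,1] (faults so far: 4)
  step 13: ref 2 -> HIT, frames=[2,3,1] (faults so far: 4)
  step 14: ref 1 -> HIT, frames=[2,3,1] (faults so far: 4)
  Optimal total faults: 4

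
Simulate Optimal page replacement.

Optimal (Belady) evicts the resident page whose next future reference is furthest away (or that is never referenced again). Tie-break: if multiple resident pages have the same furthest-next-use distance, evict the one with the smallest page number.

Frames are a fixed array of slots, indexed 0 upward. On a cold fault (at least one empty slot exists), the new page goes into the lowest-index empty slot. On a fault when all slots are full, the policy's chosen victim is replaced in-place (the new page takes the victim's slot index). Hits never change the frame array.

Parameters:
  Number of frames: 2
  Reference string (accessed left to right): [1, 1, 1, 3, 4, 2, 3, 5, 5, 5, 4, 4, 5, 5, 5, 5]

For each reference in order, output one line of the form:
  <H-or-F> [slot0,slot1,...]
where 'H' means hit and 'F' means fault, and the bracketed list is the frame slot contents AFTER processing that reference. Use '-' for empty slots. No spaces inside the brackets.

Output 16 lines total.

F [1,-]
H [1,-]
H [1,-]
F [1,3]
F [4,3]
F [2,3]
H [2,3]
F [5,3]
H [5,3]
H [5,3]
F [5,4]
H [5,4]
H [5,4]
H [5,4]
H [5,4]
H [5,4]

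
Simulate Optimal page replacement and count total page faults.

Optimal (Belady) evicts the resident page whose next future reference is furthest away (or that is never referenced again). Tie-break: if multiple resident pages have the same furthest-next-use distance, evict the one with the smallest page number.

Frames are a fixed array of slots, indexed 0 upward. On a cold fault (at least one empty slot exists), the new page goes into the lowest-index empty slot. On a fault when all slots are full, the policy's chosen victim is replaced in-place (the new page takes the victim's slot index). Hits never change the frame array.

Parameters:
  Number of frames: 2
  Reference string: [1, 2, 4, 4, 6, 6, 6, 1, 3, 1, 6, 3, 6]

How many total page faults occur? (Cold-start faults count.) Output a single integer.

Answer: 6

Derivation:
Step 0: ref 1 → FAULT, frames=[1,-]
Step 1: ref 2 → FAULT, frames=[1,2]
Step 2: ref 4 → FAULT (evict 2), frames=[1,4]
Step 3: ref 4 → HIT, frames=[1,4]
Step 4: ref 6 → FAULT (evict 4), frames=[1,6]
Step 5: ref 6 → HIT, frames=[1,6]
Step 6: ref 6 → HIT, frames=[1,6]
Step 7: ref 1 → HIT, frames=[1,6]
Step 8: ref 3 → FAULT (evict 6), frames=[1,3]
Step 9: ref 1 → HIT, frames=[1,3]
Step 10: ref 6 → FAULT (evict 1), frames=[6,3]
Step 11: ref 3 → HIT, frames=[6,3]
Step 12: ref 6 → HIT, frames=[6,3]
Total faults: 6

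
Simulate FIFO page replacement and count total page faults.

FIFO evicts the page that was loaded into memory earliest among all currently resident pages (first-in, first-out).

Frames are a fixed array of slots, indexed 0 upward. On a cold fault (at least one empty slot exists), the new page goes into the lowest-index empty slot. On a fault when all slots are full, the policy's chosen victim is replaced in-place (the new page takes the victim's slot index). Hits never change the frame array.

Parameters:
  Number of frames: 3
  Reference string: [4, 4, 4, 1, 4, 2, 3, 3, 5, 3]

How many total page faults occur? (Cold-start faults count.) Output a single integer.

Answer: 5

Derivation:
Step 0: ref 4 → FAULT, frames=[4,-,-]
Step 1: ref 4 → HIT, frames=[4,-,-]
Step 2: ref 4 → HIT, frames=[4,-,-]
Step 3: ref 1 → FAULT, frames=[4,1,-]
Step 4: ref 4 → HIT, frames=[4,1,-]
Step 5: ref 2 → FAULT, frames=[4,1,2]
Step 6: ref 3 → FAULT (evict 4), frames=[3,1,2]
Step 7: ref 3 → HIT, frames=[3,1,2]
Step 8: ref 5 → FAULT (evict 1), frames=[3,5,2]
Step 9: ref 3 → HIT, frames=[3,5,2]
Total faults: 5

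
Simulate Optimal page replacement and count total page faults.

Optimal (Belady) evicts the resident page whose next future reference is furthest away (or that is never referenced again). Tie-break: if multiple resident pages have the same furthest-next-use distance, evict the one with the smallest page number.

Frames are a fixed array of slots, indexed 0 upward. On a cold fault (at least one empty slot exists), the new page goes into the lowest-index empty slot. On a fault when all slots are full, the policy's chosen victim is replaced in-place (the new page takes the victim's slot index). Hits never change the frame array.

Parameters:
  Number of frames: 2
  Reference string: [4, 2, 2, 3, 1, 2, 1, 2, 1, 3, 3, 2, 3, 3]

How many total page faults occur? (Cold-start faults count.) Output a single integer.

Answer: 5

Derivation:
Step 0: ref 4 → FAULT, frames=[4,-]
Step 1: ref 2 → FAULT, frames=[4,2]
Step 2: ref 2 → HIT, frames=[4,2]
Step 3: ref 3 → FAULT (evict 4), frames=[3,2]
Step 4: ref 1 → FAULT (evict 3), frames=[1,2]
Step 5: ref 2 → HIT, frames=[1,2]
Step 6: ref 1 → HIT, frames=[1,2]
Step 7: ref 2 → HIT, frames=[1,2]
Step 8: ref 1 → HIT, frames=[1,2]
Step 9: ref 3 → FAULT (evict 1), frames=[3,2]
Step 10: ref 3 → HIT, frames=[3,2]
Step 11: ref 2 → HIT, frames=[3,2]
Step 12: ref 3 → HIT, frames=[3,2]
Step 13: ref 3 → HIT, frames=[3,2]
Total faults: 5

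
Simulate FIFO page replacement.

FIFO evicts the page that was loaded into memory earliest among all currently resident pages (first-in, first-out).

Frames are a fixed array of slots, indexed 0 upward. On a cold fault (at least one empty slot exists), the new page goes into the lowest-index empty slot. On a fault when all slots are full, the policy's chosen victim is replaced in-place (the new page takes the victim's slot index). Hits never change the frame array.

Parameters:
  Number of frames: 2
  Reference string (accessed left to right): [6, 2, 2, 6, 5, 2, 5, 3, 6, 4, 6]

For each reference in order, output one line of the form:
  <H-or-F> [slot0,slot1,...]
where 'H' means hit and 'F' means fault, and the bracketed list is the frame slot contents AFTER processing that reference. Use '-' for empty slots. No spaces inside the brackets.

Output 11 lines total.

F [6,-]
F [6,2]
H [6,2]
H [6,2]
F [5,2]
H [5,2]
H [5,2]
F [5,3]
F [6,3]
F [6,4]
H [6,4]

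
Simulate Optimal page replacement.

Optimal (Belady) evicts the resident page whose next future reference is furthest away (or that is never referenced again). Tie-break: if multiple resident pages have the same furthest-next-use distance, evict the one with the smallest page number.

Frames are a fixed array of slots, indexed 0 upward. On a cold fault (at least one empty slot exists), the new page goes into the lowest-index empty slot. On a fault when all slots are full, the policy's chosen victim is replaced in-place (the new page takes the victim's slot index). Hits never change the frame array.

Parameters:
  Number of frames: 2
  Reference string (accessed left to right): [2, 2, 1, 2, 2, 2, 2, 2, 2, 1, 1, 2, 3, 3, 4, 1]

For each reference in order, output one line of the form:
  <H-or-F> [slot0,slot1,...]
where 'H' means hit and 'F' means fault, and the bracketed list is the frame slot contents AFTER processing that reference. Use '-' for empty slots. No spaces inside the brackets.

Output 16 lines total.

F [2,-]
H [2,-]
F [2,1]
H [2,1]
H [2,1]
H [2,1]
H [2,1]
H [2,1]
H [2,1]
H [2,1]
H [2,1]
H [2,1]
F [3,1]
H [3,1]
F [4,1]
H [4,1]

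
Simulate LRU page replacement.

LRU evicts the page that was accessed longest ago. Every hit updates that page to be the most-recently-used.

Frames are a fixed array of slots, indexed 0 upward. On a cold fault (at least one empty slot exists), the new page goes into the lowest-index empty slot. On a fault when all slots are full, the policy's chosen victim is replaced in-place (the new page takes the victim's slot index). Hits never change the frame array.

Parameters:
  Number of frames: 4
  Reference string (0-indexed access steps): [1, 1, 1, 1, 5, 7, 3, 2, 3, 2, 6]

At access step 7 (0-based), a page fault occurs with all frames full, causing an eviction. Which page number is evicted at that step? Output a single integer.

Step 0: ref 1 -> FAULT, frames=[1,-,-,-]
Step 1: ref 1 -> HIT, frames=[1,-,-,-]
Step 2: ref 1 -> HIT, frames=[1,-,-,-]
Step 3: ref 1 -> HIT, frames=[1,-,-,-]
Step 4: ref 5 -> FAULT, frames=[1,5,-,-]
Step 5: ref 7 -> FAULT, frames=[1,5,7,-]
Step 6: ref 3 -> FAULT, frames=[1,5,7,3]
Step 7: ref 2 -> FAULT, evict 1, frames=[2,5,7,3]
At step 7: evicted page 1

Answer: 1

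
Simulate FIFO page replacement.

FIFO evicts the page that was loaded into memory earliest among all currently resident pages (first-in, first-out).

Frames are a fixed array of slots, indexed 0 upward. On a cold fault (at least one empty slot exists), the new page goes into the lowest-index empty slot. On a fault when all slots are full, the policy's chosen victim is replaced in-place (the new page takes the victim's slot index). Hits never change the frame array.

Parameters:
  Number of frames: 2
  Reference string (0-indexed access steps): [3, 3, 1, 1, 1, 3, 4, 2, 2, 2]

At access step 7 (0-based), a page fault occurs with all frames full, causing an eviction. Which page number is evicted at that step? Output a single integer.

Answer: 1

Derivation:
Step 0: ref 3 -> FAULT, frames=[3,-]
Step 1: ref 3 -> HIT, frames=[3,-]
Step 2: ref 1 -> FAULT, frames=[3,1]
Step 3: ref 1 -> HIT, frames=[3,1]
Step 4: ref 1 -> HIT, frames=[3,1]
Step 5: ref 3 -> HIT, frames=[3,1]
Step 6: ref 4 -> FAULT, evict 3, frames=[4,1]
Step 7: ref 2 -> FAULT, evict 1, frames=[4,2]
At step 7: evicted page 1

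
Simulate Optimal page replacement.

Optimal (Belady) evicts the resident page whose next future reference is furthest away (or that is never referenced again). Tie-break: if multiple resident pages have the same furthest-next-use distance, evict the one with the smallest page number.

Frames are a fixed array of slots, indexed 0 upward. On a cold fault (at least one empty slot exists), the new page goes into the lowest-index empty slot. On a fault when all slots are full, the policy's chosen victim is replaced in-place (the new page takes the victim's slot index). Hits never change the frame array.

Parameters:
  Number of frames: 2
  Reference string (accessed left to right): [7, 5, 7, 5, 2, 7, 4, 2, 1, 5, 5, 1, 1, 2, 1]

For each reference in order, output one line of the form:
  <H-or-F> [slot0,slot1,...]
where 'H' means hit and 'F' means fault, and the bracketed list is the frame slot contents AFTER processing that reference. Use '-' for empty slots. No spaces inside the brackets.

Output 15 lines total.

F [7,-]
F [7,5]
H [7,5]
H [7,5]
F [7,2]
H [7,2]
F [4,2]
H [4,2]
F [1,2]
F [1,5]
H [1,5]
H [1,5]
H [1,5]
F [1,2]
H [1,2]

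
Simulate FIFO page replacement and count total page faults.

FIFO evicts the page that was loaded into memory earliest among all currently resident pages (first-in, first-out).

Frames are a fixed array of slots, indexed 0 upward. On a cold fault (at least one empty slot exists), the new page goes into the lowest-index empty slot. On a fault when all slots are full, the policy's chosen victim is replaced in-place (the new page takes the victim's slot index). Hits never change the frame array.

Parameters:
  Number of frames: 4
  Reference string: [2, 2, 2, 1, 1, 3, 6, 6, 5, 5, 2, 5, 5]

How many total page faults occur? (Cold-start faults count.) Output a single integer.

Answer: 6

Derivation:
Step 0: ref 2 → FAULT, frames=[2,-,-,-]
Step 1: ref 2 → HIT, frames=[2,-,-,-]
Step 2: ref 2 → HIT, frames=[2,-,-,-]
Step 3: ref 1 → FAULT, frames=[2,1,-,-]
Step 4: ref 1 → HIT, frames=[2,1,-,-]
Step 5: ref 3 → FAULT, frames=[2,1,3,-]
Step 6: ref 6 → FAULT, frames=[2,1,3,6]
Step 7: ref 6 → HIT, frames=[2,1,3,6]
Step 8: ref 5 → FAULT (evict 2), frames=[5,1,3,6]
Step 9: ref 5 → HIT, frames=[5,1,3,6]
Step 10: ref 2 → FAULT (evict 1), frames=[5,2,3,6]
Step 11: ref 5 → HIT, frames=[5,2,3,6]
Step 12: ref 5 → HIT, frames=[5,2,3,6]
Total faults: 6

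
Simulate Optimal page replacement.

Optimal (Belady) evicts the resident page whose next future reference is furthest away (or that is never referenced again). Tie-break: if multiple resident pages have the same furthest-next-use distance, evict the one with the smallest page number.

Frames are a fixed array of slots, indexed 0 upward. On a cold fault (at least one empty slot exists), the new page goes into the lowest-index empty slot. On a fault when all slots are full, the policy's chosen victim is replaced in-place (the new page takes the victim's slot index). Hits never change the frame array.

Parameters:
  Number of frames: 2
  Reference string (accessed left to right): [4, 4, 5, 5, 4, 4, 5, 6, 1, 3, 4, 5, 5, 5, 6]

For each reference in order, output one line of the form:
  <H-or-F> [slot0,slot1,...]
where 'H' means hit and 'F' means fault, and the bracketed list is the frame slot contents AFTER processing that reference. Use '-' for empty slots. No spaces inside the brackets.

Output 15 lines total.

F [4,-]
H [4,-]
F [4,5]
H [4,5]
H [4,5]
H [4,5]
H [4,5]
F [4,6]
F [4,1]
F [4,3]
H [4,3]
F [4,5]
H [4,5]
H [4,5]
F [6,5]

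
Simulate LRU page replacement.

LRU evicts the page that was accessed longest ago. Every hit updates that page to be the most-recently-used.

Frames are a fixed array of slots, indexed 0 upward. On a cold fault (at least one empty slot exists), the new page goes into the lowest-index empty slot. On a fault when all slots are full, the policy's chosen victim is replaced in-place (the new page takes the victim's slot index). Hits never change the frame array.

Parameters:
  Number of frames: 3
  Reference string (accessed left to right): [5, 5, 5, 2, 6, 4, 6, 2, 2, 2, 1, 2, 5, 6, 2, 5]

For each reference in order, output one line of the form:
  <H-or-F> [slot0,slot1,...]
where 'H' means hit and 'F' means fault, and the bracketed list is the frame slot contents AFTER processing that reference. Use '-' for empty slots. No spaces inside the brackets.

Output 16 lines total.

F [5,-,-]
H [5,-,-]
H [5,-,-]
F [5,2,-]
F [5,2,6]
F [4,2,6]
H [4,2,6]
H [4,2,6]
H [4,2,6]
H [4,2,6]
F [1,2,6]
H [1,2,6]
F [1,2,5]
F [6,2,5]
H [6,2,5]
H [6,2,5]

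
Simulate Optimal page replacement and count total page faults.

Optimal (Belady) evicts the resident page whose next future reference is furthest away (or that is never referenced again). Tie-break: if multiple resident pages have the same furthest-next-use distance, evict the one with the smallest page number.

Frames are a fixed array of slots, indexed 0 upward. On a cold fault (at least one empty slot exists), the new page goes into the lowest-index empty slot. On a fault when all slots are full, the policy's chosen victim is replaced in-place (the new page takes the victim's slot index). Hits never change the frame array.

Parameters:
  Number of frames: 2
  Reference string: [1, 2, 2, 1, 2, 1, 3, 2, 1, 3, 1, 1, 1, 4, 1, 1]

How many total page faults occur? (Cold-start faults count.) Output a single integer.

Answer: 5

Derivation:
Step 0: ref 1 → FAULT, frames=[1,-]
Step 1: ref 2 → FAULT, frames=[1,2]
Step 2: ref 2 → HIT, frames=[1,2]
Step 3: ref 1 → HIT, frames=[1,2]
Step 4: ref 2 → HIT, frames=[1,2]
Step 5: ref 1 → HIT, frames=[1,2]
Step 6: ref 3 → FAULT (evict 1), frames=[3,2]
Step 7: ref 2 → HIT, frames=[3,2]
Step 8: ref 1 → FAULT (evict 2), frames=[3,1]
Step 9: ref 3 → HIT, frames=[3,1]
Step 10: ref 1 → HIT, frames=[3,1]
Step 11: ref 1 → HIT, frames=[3,1]
Step 12: ref 1 → HIT, frames=[3,1]
Step 13: ref 4 → FAULT (evict 3), frames=[4,1]
Step 14: ref 1 → HIT, frames=[4,1]
Step 15: ref 1 → HIT, frames=[4,1]
Total faults: 5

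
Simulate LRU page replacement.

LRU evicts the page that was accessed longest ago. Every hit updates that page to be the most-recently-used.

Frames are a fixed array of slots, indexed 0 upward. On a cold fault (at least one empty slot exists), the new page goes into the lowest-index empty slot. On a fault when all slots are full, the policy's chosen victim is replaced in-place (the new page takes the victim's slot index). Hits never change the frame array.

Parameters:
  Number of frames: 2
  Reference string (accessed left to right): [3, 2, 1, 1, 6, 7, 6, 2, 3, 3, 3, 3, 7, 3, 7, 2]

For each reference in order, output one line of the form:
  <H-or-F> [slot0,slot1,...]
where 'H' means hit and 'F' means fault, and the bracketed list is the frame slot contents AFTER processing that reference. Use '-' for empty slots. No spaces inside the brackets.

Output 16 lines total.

F [3,-]
F [3,2]
F [1,2]
H [1,2]
F [1,6]
F [7,6]
H [7,6]
F [2,6]
F [2,3]
H [2,3]
H [2,3]
H [2,3]
F [7,3]
H [7,3]
H [7,3]
F [7,2]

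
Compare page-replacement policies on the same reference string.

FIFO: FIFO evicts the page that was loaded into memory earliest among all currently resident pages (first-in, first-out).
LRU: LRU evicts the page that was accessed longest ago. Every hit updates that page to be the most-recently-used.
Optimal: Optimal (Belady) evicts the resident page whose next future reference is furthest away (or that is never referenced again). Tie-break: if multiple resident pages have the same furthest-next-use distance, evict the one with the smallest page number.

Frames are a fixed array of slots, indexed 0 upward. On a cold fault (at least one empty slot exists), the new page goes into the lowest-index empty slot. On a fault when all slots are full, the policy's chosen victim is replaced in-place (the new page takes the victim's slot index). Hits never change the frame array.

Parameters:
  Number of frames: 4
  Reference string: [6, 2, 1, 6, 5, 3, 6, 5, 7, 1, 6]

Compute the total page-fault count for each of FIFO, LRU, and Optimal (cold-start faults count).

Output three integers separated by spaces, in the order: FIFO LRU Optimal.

Answer: 8 7 6

Derivation:
--- FIFO ---
  step 0: ref 6 -> FAULT, frames=[6,-,-,-] (faults so far: 1)
  step 1: ref 2 -> FAULT, frames=[6,2,-,-] (faults so far: 2)
  step 2: ref 1 -> FAULT, frames=[6,2,1,-] (faults so far: 3)
  step 3: ref 6 -> HIT, frames=[6,2,1,-] (faults so far: 3)
  step 4: ref 5 -> FAULT, frames=[6,2,1,5] (faults so far: 4)
  step 5: ref 3 -> FAULT, evict 6, frames=[3,2,1,5] (faults so far: 5)
  step 6: ref 6 -> FAULT, evict 2, frames=[3,6,1,5] (faults so far: 6)
  step 7: ref 5 -> HIT, frames=[3,6,1,5] (faults so far: 6)
  step 8: ref 7 -> FAULT, evict 1, frames=[3,6,7,5] (faults so far: 7)
  step 9: ref 1 -> FAULT, evict 5, frames=[3,6,7,1] (faults so far: 8)
  step 10: ref 6 -> HIT, frames=[3,6,7,1] (faults so far: 8)
  FIFO total faults: 8
--- LRU ---
  step 0: ref 6 -> FAULT, frames=[6,-,-,-] (faults so far: 1)
  step 1: ref 2 -> FAULT, frames=[6,2,-,-] (faults so far: 2)
  step 2: ref 1 -> FAULT, frames=[6,2,1,-] (faults so far: 3)
  step 3: ref 6 -> HIT, frames=[6,2,1,-] (faults so far: 3)
  step 4: ref 5 -> FAULT, frames=[6,2,1,5] (faults so far: 4)
  step 5: ref 3 -> FAULT, evict 2, frames=[6,3,1,5] (faults so far: 5)
  step 6: ref 6 -> HIT, frames=[6,3,1,5] (faults so far: 5)
  step 7: ref 5 -> HIT, frames=[6,3,1,5] (faults so far: 5)
  step 8: ref 7 -> FAULT, evict 1, frames=[6,3,7,5] (faults so far: 6)
  step 9: ref 1 -> FAULT, evict 3, frames=[6,1,7,5] (faults so far: 7)
  step 10: ref 6 -> HIT, frames=[6,1,7,5] (faults so far: 7)
  LRU total faults: 7
--- Optimal ---
  step 0: ref 6 -> FAULT, frames=[6,-,-,-] (faults so far: 1)
  step 1: ref 2 -> FAULT, frames=[6,2,-,-] (faults so far: 2)
  step 2: ref 1 -> FAULT, frames=[6,2,1,-] (faults so far: 3)
  step 3: ref 6 -> HIT, frames=[6,2,1,-] (faults so far: 3)
  step 4: ref 5 -> FAULT, frames=[6,2,1,5] (faults so far: 4)
  step 5: ref 3 -> FAULT, evict 2, frames=[6,3,1,5] (faults so far: 5)
  step 6: ref 6 -> HIT, frames=[6,3,1,5] (faults so far: 5)
  step 7: ref 5 -> HIT, frames=[6,3,1,5] (faults so far: 5)
  step 8: ref 7 -> FAULT, evict 3, frames=[6,7,1,5] (faults so far: 6)
  step 9: ref 1 -> HIT, frames=[6,7,1,5] (faults so far: 6)
  step 10: ref 6 -> HIT, frames=[6,7,1,5] (faults so far: 6)
  Optimal total faults: 6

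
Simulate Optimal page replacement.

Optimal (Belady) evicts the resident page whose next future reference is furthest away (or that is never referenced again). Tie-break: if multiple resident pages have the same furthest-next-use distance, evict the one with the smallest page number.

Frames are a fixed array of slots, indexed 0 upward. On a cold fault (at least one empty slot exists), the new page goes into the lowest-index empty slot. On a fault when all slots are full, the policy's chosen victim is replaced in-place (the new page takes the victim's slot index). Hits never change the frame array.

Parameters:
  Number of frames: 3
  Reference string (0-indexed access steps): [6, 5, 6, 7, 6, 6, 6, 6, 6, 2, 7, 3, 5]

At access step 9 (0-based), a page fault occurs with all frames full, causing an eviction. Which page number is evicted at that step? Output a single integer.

Answer: 6

Derivation:
Step 0: ref 6 -> FAULT, frames=[6,-,-]
Step 1: ref 5 -> FAULT, frames=[6,5,-]
Step 2: ref 6 -> HIT, frames=[6,5,-]
Step 3: ref 7 -> FAULT, frames=[6,5,7]
Step 4: ref 6 -> HIT, frames=[6,5,7]
Step 5: ref 6 -> HIT, frames=[6,5,7]
Step 6: ref 6 -> HIT, frames=[6,5,7]
Step 7: ref 6 -> HIT, frames=[6,5,7]
Step 8: ref 6 -> HIT, frames=[6,5,7]
Step 9: ref 2 -> FAULT, evict 6, frames=[2,5,7]
At step 9: evicted page 6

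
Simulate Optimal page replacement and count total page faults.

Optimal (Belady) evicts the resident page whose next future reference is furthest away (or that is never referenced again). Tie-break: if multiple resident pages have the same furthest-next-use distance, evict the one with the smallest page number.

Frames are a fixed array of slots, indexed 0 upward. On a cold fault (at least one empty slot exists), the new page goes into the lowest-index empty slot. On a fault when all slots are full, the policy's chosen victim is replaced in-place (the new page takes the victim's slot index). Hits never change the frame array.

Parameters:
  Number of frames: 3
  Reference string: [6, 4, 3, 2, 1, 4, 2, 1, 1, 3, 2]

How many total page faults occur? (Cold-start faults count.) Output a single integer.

Step 0: ref 6 → FAULT, frames=[6,-,-]
Step 1: ref 4 → FAULT, frames=[6,4,-]
Step 2: ref 3 → FAULT, frames=[6,4,3]
Step 3: ref 2 → FAULT (evict 6), frames=[2,4,3]
Step 4: ref 1 → FAULT (evict 3), frames=[2,4,1]
Step 5: ref 4 → HIT, frames=[2,4,1]
Step 6: ref 2 → HIT, frames=[2,4,1]
Step 7: ref 1 → HIT, frames=[2,4,1]
Step 8: ref 1 → HIT, frames=[2,4,1]
Step 9: ref 3 → FAULT (evict 1), frames=[2,4,3]
Step 10: ref 2 → HIT, frames=[2,4,3]
Total faults: 6

Answer: 6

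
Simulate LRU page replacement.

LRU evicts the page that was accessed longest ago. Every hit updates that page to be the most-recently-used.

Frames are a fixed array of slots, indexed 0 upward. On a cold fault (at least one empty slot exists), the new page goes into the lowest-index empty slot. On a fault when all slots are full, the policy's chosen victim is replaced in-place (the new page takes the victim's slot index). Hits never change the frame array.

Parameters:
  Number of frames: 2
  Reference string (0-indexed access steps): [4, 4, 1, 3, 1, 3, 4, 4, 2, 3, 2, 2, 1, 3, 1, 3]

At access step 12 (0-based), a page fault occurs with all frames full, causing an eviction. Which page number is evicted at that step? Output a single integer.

Step 0: ref 4 -> FAULT, frames=[4,-]
Step 1: ref 4 -> HIT, frames=[4,-]
Step 2: ref 1 -> FAULT, frames=[4,1]
Step 3: ref 3 -> FAULT, evict 4, frames=[3,1]
Step 4: ref 1 -> HIT, frames=[3,1]
Step 5: ref 3 -> HIT, frames=[3,1]
Step 6: ref 4 -> FAULT, evict 1, frames=[3,4]
Step 7: ref 4 -> HIT, frames=[3,4]
Step 8: ref 2 -> FAULT, evict 3, frames=[2,4]
Step 9: ref 3 -> FAULT, evict 4, frames=[2,3]
Step 10: ref 2 -> HIT, frames=[2,3]
Step 11: ref 2 -> HIT, frames=[2,3]
Step 12: ref 1 -> FAULT, evict 3, frames=[2,1]
At step 12: evicted page 3

Answer: 3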